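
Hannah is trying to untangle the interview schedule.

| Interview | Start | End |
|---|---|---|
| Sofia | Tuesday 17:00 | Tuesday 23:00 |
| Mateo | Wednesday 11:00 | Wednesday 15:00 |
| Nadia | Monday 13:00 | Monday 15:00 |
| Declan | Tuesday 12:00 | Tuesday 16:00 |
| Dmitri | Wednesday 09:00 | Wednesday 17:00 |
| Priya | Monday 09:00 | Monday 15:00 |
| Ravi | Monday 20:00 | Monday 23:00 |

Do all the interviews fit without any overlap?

Check each pair: they overlap iff neither finishes before the other starts.
Sorted by start: Priya, Nadia, Ravi, Declan, Sofia, Dmitri, Mateo.
Nadia starts before Priya ends → Priya and Nadia overlap.
That's a conflict, so the schedule is not conflict-free.

No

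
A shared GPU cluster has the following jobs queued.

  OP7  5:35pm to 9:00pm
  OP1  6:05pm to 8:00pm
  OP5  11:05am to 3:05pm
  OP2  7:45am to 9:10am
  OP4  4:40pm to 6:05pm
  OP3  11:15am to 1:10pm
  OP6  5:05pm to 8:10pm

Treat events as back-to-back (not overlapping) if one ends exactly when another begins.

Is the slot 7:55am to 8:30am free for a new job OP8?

No — it overlaps OP2

OP2: starts 7:45am before OP8 ends 8:30am, and ends 9:10am after OP8 starts 7:55am → overlap.
OP5: starts 11:05am at or after OP8 ends 8:30am → clear.
OP3: starts 11:15am at or after OP8 ends 8:30am → clear.
OP4: starts 4:40pm at or after OP8 ends 8:30am → clear.
OP6: starts 5:05pm at or after OP8 ends 8:30am → clear.
OP7: starts 5:35pm at or after OP8 ends 8:30am → clear.
OP1: starts 6:05pm at or after OP8 ends 8:30am → clear.
OP8 overlaps OP2.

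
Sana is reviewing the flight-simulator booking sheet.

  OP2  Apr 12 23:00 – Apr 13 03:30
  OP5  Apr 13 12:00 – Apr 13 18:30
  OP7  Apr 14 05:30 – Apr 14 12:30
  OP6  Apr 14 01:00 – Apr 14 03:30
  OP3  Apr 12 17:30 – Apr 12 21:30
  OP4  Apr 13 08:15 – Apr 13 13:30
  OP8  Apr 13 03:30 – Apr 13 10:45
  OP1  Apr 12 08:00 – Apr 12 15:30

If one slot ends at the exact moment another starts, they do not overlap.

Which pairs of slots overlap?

OP4 & OP5, OP4 & OP8

Sorted by start: OP1, OP3, OP2, OP8, OP4, OP5, OP6, OP7.
OP3 starts after OP1 ends — done with OP1.
OP2 starts after OP3 ends — done with OP3.
OP8 starts exactly when OP2 ends (back-to-back, no overlap) — done with OP2.
OP4 starts before OP8 ends → OP8 and OP4 overlap.
OP5 starts after OP8 ends — done with OP8.
OP5 starts before OP4 ends → OP4 and OP5 overlap.
OP6 starts after OP4 ends — done with OP4.
OP6 starts after OP5 ends — done with OP5.
OP7 starts after OP6 ends.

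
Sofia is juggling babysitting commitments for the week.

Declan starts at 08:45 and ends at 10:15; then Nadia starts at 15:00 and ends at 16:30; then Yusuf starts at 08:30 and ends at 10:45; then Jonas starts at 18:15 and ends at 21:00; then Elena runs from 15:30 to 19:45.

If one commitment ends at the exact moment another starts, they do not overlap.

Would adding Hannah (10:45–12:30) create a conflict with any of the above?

Yusuf: ends 10:45 at or before Hannah starts 10:45 → clear.
Declan: ends 10:15 at or before Hannah starts 10:45 → clear.
Nadia: starts 15:00 at or after Hannah ends 12:30 → clear.
Elena: starts 15:30 at or after Hannah ends 12:30 → clear.
Jonas: starts 18:15 at or after Hannah ends 12:30 → clear.

No — it doesn't clash with anything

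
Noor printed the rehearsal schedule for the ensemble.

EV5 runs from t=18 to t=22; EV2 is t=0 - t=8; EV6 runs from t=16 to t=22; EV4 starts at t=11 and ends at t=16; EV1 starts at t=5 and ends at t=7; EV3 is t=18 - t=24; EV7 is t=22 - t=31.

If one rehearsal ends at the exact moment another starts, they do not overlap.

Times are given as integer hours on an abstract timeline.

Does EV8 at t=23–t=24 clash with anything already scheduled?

EV2: ends t=8 at or before EV8 starts t=23 → clear.
EV1: ends t=7 at or before EV8 starts t=23 → clear.
EV4: ends t=16 at or before EV8 starts t=23 → clear.
EV6: ends t=22 at or before EV8 starts t=23 → clear.
EV3: starts t=18 before EV8 ends t=24, and ends t=24 after EV8 starts t=23 → overlap.
EV5: ends t=22 at or before EV8 starts t=23 → clear.
EV7: starts t=22 before EV8 ends t=24, and ends t=31 after EV8 starts t=23 → overlap.
EV8 overlaps EV3, EV7.

Yes — it overlaps EV3, EV7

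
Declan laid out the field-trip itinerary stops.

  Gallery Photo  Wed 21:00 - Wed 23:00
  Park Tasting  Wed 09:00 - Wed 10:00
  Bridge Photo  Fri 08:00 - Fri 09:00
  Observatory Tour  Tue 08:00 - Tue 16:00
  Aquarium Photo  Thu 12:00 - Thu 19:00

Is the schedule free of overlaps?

Check each pair: they overlap iff neither finishes before the other starts.
Sorted by start: Observatory Tour, Park Tasting, Gallery Photo, Aquarium Photo, Bridge Photo.
Park Tasting starts after Observatory Tour ends; Observatory Tour is clear from here.
Gallery Photo starts after Park Tasting ends; Park Tasting is clear from here.
Aquarium Photo starts after Gallery Photo ends; Gallery Photo is clear from here.
Bridge Photo starts after Aquarium Photo ends.
Every pair is clear; the schedule has no overlaps.

Yes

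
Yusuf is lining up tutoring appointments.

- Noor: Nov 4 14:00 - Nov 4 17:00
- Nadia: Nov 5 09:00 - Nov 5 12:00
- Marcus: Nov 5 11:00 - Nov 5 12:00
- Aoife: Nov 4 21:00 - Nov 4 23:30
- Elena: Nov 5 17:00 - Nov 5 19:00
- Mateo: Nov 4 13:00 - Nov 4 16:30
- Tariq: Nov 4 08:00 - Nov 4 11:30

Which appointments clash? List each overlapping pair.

Marcus & Nadia, Mateo & Noor

Check each pair: they overlap iff neither finishes before the other starts.
Sorted by start: Tariq, Mateo, Noor, Aoife, Nadia, Marcus, Elena.
Mateo starts after Tariq ends — done with Tariq.
Noor starts before Mateo ends → Mateo and Noor overlap.
Aoife starts after Mateo ends — done with Mateo.
Aoife starts after Noor ends — done with Noor.
Nadia starts after Aoife ends — done with Aoife.
Marcus starts before Nadia ends → Nadia and Marcus overlap.
Elena starts after Nadia ends.
Elena starts after Marcus ends.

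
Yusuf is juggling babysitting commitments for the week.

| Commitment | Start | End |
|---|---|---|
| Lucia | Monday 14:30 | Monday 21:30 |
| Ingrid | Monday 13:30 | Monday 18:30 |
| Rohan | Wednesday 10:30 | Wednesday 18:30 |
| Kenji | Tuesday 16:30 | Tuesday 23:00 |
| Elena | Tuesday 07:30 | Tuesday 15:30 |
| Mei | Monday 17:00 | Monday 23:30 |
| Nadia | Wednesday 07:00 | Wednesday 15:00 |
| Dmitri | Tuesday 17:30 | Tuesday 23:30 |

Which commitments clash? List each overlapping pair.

Dmitri & Kenji, Ingrid & Lucia, Ingrid & Mei, Lucia & Mei, Nadia & Rohan

Two intervals overlap when each starts before the other ends.
Sorted by start: Ingrid, Lucia, Mei, Elena, Kenji, Dmitri, Nadia, Rohan.
Lucia starts before Ingrid ends → Ingrid and Lucia overlap.
Mei starts before Ingrid ends → Ingrid and Mei overlap.
Elena starts after Ingrid ends — done with Ingrid.
Mei starts before Lucia ends → Lucia and Mei overlap.
Elena starts after Lucia ends — done with Lucia.
Elena starts after Mei ends — done with Mei.
Kenji starts after Elena ends — done with Elena.
Dmitri starts before Kenji ends → Kenji and Dmitri overlap.
Nadia starts after Kenji ends — done with Kenji.
Nadia starts after Dmitri ends — done with Dmitri.
Rohan starts before Nadia ends → Nadia and Rohan overlap.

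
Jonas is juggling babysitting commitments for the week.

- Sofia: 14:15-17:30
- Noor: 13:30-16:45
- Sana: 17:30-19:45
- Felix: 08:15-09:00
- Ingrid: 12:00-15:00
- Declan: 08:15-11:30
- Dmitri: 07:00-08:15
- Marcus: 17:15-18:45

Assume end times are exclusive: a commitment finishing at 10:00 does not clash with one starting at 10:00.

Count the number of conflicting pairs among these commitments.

6

Sorted by start: Dmitri, Declan, Felix, Ingrid, Noor, Sofia, Marcus, Sana.
Declan starts exactly when Dmitri ends (back-to-back, no overlap), so nothing later overlaps Dmitri either.
Felix starts before Declan ends → Declan and Felix overlap.
Ingrid starts after Declan ends, so nothing later overlaps Declan either.
Ingrid starts after Felix ends, so nothing later overlaps Felix either.
Noor starts before Ingrid ends → Ingrid and Noor overlap.
Sofia starts before Ingrid ends → Ingrid and Sofia overlap.
Marcus starts after Ingrid ends, so nothing later overlaps Ingrid either.
Sofia starts before Noor ends → Noor and Sofia overlap.
Marcus starts after Noor ends, so nothing later overlaps Noor either.
Marcus starts before Sofia ends → Sofia and Marcus overlap.
Sana starts exactly when Sofia ends (back-to-back, no overlap).
Sana starts before Marcus ends → Marcus and Sana overlap.
Overlapping pairs: Declan & Felix, Ingrid & Noor, Ingrid & Sofia, Marcus & Sana, Marcus & Sofia, Noor & Sofia — 6 in total.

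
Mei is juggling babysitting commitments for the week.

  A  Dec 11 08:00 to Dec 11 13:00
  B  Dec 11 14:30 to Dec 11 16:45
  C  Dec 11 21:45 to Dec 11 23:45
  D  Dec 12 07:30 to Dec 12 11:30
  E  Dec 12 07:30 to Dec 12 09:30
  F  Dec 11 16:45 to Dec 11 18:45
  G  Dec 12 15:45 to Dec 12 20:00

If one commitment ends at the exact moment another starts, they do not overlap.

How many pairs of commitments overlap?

1

Sorted by start: A, B, F, C, D, E, G.
B starts after A ends — done with A.
F starts exactly when B ends (back-to-back, no overlap) — done with B.
C starts after F ends — done with F.
D starts after C ends — done with C.
E starts before D ends → D and E overlap.
G starts after D ends.
G starts after E ends.
Overlapping pairs: D & E — 1 in total.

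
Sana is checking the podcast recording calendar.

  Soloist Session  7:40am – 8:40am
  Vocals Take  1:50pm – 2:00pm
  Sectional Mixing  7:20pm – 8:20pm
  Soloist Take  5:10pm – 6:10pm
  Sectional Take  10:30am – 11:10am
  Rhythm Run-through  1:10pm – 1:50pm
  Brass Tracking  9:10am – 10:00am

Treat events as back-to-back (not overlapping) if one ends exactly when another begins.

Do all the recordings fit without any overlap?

Yes

Check each pair: they overlap iff neither finishes before the other starts.
Sorted by start: Soloist Session, Brass Tracking, Sectional Take, Rhythm Run-through, Vocals Take, Soloist Take, Sectional Mixing.
Brass Tracking starts after Soloist Session ends, so nothing later overlaps Soloist Session either.
Sectional Take starts after Brass Tracking ends, so nothing later overlaps Brass Tracking either.
Rhythm Run-through starts after Sectional Take ends, so nothing later overlaps Sectional Take either.
Vocals Take starts exactly when Rhythm Run-through ends (back-to-back, no overlap), so nothing later overlaps Rhythm Run-through either.
Soloist Take starts after Vocals Take ends, so nothing later overlaps Vocals Take either.
Sectional Mixing starts after Soloist Take ends.
Every pair is clear; the schedule has no overlaps.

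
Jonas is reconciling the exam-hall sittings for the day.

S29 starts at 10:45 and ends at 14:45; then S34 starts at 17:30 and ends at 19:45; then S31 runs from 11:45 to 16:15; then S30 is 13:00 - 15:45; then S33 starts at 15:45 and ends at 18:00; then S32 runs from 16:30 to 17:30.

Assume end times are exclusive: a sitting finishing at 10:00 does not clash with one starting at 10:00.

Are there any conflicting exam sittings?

Sorted by start: S29, S31, S30, S33, S32, S34.
S31 starts before S29 ends → S29 and S31 overlap.
That's a conflict, so the schedule is not conflict-free.

Yes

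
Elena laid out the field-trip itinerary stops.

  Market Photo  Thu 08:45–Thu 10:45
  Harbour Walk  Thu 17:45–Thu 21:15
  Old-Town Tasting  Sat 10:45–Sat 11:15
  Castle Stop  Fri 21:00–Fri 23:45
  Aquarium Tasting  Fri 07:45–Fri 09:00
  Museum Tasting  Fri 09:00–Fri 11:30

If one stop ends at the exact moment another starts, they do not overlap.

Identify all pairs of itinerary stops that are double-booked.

Sorted by start: Market Photo, Harbour Walk, Aquarium Tasting, Museum Tasting, Castle Stop, Old-Town Tasting.
Harbour Walk starts after Market Photo ends, so Market Photo has no further overlaps.
Aquarium Tasting starts after Harbour Walk ends, so Harbour Walk has no further overlaps.
Museum Tasting starts exactly when Aquarium Tasting ends (back-to-back, no overlap), so Aquarium Tasting has no further overlaps.
Castle Stop starts after Museum Tasting ends, so Museum Tasting has no further overlaps.
Old-Town Tasting starts after Castle Stop ends.

no overlapping pairs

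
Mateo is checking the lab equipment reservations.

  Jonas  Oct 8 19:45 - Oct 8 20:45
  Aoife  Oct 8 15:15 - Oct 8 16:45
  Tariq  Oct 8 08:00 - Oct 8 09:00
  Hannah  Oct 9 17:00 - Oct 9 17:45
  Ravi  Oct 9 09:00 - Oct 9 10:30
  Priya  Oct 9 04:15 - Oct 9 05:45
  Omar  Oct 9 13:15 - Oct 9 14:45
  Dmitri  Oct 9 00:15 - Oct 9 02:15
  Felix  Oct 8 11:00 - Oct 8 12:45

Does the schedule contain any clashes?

No

Sorted by start: Tariq, Felix, Aoife, Jonas, Dmitri, Priya, Ravi, Omar, Hannah.
Felix starts after Tariq ends, so Tariq has no further overlaps.
Aoife starts after Felix ends, so Felix has no further overlaps.
Jonas starts after Aoife ends, so Aoife has no further overlaps.
Dmitri starts after Jonas ends, so Jonas has no further overlaps.
Priya starts after Dmitri ends, so Dmitri has no further overlaps.
Ravi starts after Priya ends, so Priya has no further overlaps.
Omar starts after Ravi ends, so Ravi has no further overlaps.
Hannah starts after Omar ends.
Every pair is clear; the schedule has no overlaps.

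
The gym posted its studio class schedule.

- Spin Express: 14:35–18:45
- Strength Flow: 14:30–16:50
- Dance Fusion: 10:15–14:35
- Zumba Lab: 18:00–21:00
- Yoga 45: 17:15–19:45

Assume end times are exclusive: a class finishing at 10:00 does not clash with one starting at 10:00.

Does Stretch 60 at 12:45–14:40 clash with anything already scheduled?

Dance Fusion: starts 10:15 before Stretch 60 ends 14:40, and ends 14:35 after Stretch 60 starts 12:45 → overlap.
Strength Flow: starts 14:30 before Stretch 60 ends 14:40, and ends 16:50 after Stretch 60 starts 12:45 → overlap.
Spin Express: starts 14:35 before Stretch 60 ends 14:40, and ends 18:45 after Stretch 60 starts 12:45 → overlap.
Yoga 45: starts 17:15 at or after Stretch 60 ends 14:40 → clear.
Zumba Lab: starts 18:00 at or after Stretch 60 ends 14:40 → clear.
Stretch 60 overlaps Spin Express, Strength Flow, Dance Fusion.

Yes — it overlaps Dance Fusion, Spin Express, Strength Flow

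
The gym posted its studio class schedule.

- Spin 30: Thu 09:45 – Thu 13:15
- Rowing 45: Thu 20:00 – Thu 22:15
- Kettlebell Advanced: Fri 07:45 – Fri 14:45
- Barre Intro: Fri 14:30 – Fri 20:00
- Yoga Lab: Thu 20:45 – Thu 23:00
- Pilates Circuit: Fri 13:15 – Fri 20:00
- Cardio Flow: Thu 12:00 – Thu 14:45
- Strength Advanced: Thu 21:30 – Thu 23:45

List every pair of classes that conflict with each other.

Barre Intro & Kettlebell Advanced, Barre Intro & Pilates Circuit, Cardio Flow & Spin 30, Kettlebell Advanced & Pilates Circuit, Rowing 45 & Strength Advanced, Rowing 45 & Yoga Lab, Strength Advanced & Yoga Lab

Check each pair: they overlap iff neither finishes before the other starts.
Sorted by start: Spin 30, Cardio Flow, Rowing 45, Yoga Lab, Strength Advanced, Kettlebell Advanced, Pilates Circuit, Barre Intro.
Cardio Flow starts before Spin 30 ends → Spin 30 and Cardio Flow overlap.
Rowing 45 starts after Spin 30 ends — done with Spin 30.
Rowing 45 starts after Cardio Flow ends — done with Cardio Flow.
Yoga Lab starts before Rowing 45 ends → Rowing 45 and Yoga Lab overlap.
Strength Advanced starts before Rowing 45 ends → Rowing 45 and Strength Advanced overlap.
Kettlebell Advanced starts after Rowing 45 ends — done with Rowing 45.
Strength Advanced starts before Yoga Lab ends → Yoga Lab and Strength Advanced overlap.
Kettlebell Advanced starts after Yoga Lab ends — done with Yoga Lab.
Kettlebell Advanced starts after Strength Advanced ends — done with Strength Advanced.
Pilates Circuit starts before Kettlebell Advanced ends → Kettlebell Advanced and Pilates Circuit overlap.
Barre Intro starts before Kettlebell Advanced ends → Kettlebell Advanced and Barre Intro overlap.
Barre Intro starts before Pilates Circuit ends → Pilates Circuit and Barre Intro overlap.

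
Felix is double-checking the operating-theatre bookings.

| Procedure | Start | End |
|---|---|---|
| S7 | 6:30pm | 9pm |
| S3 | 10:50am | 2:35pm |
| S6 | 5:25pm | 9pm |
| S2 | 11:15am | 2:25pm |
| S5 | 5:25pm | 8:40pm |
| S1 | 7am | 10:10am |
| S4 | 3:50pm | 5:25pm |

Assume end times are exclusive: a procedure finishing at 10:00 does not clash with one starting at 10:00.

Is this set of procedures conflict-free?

Sorted by start: S1, S3, S2, S4, S5, S6, S7.
S3 starts after S1 ends; S1 is clear from here.
S2 starts before S3 ends → S3 and S2 overlap.
That's a conflict, so the schedule is not conflict-free.

No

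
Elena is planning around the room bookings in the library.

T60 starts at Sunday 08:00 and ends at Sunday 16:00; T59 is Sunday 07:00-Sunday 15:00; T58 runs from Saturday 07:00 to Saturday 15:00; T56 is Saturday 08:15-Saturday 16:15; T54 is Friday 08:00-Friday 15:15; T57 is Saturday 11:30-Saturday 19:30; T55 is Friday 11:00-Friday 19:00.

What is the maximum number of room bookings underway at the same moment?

Sweep the timeline, counting +1 at each start and −1 at each end (ends before starts at a tie):
Friday 08:00 start T54 → 1
Friday 11:00 start T55 → 2
Friday 15:15 end T54 → 1
Friday 19:00 end T55 → 0
Saturday 07:00 start T58 → 1
Saturday 08:15 start T56 → 2
Saturday 11:30 start T57 → 3
Saturday 15:00 end T58 → 2
Saturday 16:15 end T56 → 1
Saturday 19:30 end T57 → 0
Sunday 07:00 start T59 → 1
Sunday 08:00 start T60 → 2
Sunday 15:00 end T59 → 1
Sunday 16:00 end T60 → 0
Peak is 3, at Saturday 11:30 (T56, T57, T58).

3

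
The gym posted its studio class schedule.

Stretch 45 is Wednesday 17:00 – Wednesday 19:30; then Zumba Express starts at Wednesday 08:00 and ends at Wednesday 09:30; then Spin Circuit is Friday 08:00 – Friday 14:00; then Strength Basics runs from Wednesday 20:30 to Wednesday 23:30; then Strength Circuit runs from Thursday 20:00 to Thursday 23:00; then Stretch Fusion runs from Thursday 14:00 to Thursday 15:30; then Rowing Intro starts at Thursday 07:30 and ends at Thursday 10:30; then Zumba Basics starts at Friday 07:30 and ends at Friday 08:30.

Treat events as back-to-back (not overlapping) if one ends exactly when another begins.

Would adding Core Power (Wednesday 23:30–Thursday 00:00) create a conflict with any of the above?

No — it doesn't clash with anything

Zumba Express: ends Wednesday 09:30 at or before Core Power starts Wednesday 23:30 → clear.
Stretch 45: ends Wednesday 19:30 at or before Core Power starts Wednesday 23:30 → clear.
Strength Basics: ends Wednesday 23:30 at or before Core Power starts Wednesday 23:30 → clear.
Rowing Intro: starts Thursday 07:30 at or after Core Power ends Thursday 00:00 → clear.
Stretch Fusion: starts Thursday 14:00 at or after Core Power ends Thursday 00:00 → clear.
Strength Circuit: starts Thursday 20:00 at or after Core Power ends Thursday 00:00 → clear.
Zumba Basics: starts Friday 07:30 at or after Core Power ends Thursday 00:00 → clear.
Spin Circuit: starts Friday 08:00 at or after Core Power ends Thursday 00:00 → clear.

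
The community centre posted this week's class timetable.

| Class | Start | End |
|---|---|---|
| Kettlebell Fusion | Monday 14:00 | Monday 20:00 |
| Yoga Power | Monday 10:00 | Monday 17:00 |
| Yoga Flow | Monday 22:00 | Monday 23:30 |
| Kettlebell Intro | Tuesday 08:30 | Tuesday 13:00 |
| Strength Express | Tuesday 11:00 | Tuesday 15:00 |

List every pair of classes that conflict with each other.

Kettlebell Fusion & Yoga Power, Kettlebell Intro & Strength Express

Sorted by start: Yoga Power, Kettlebell Fusion, Yoga Flow, Kettlebell Intro, Strength Express.
Kettlebell Fusion starts before Yoga Power ends → Yoga Power and Kettlebell Fusion overlap.
Yoga Flow starts after Yoga Power ends — done with Yoga Power.
Yoga Flow starts after Kettlebell Fusion ends — done with Kettlebell Fusion.
Kettlebell Intro starts after Yoga Flow ends — done with Yoga Flow.
Strength Express starts before Kettlebell Intro ends → Kettlebell Intro and Strength Express overlap.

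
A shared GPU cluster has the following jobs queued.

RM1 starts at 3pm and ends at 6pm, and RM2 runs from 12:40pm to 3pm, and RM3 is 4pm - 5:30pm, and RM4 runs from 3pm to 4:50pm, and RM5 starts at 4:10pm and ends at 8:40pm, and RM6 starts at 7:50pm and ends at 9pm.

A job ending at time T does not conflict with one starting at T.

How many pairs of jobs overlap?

7

Check each pair: they overlap iff neither finishes before the other starts.
Sorted by start: RM2, RM1, RM4, RM3, RM5, RM6.
RM1 starts exactly when RM2 ends (back-to-back, no overlap); RM2 is clear from here.
RM4 starts before RM1 ends → RM1 and RM4 overlap.
RM3 starts before RM1 ends → RM1 and RM3 overlap.
RM5 starts before RM1 ends → RM1 and RM5 overlap.
RM6 starts after RM1 ends.
RM3 starts before RM4 ends → RM4 and RM3 overlap.
RM5 starts before RM4 ends → RM4 and RM5 overlap.
RM6 starts after RM4 ends.
RM5 starts before RM3 ends → RM3 and RM5 overlap.
RM6 starts after RM3 ends.
RM6 starts before RM5 ends → RM5 and RM6 overlap.
Overlapping pairs: RM1 & RM3, RM1 & RM4, RM1 & RM5, RM3 & RM4, RM3 & RM5, RM4 & RM5, RM5 & RM6 — 7 in total.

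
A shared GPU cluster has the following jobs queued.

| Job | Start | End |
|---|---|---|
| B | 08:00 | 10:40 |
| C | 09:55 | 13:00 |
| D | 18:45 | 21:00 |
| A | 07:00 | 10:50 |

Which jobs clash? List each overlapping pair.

Sorted by start: A, B, C, D.
B starts before A ends → A and B overlap.
C starts before A ends → A and C overlap.
D starts after A ends.
C starts before B ends → B and C overlap.
D starts after B ends.
D starts after C ends.

A & B, A & C, B & C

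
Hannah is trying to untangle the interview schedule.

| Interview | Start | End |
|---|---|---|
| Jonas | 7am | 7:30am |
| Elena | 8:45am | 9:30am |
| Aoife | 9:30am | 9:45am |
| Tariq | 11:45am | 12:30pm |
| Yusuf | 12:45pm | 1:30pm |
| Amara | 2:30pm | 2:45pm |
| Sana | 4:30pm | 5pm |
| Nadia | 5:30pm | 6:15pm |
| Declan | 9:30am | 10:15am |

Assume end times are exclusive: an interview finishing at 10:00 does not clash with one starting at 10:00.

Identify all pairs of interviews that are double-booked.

Aoife & Declan

Sorted by start: Jonas, Elena, Aoife, Declan, Tariq, Yusuf, Amara, Sana, Nadia.
Elena starts after Jonas ends, so nothing later overlaps Jonas either.
Aoife starts exactly when Elena ends (back-to-back, no overlap), so nothing later overlaps Elena either.
Declan starts before Aoife ends → Aoife and Declan overlap.
Tariq starts after Aoife ends, so nothing later overlaps Aoife either.
Tariq starts after Declan ends, so nothing later overlaps Declan either.
Yusuf starts after Tariq ends, so nothing later overlaps Tariq either.
Amara starts after Yusuf ends, so nothing later overlaps Yusuf either.
Sana starts after Amara ends, so nothing later overlaps Amara either.
Nadia starts after Sana ends.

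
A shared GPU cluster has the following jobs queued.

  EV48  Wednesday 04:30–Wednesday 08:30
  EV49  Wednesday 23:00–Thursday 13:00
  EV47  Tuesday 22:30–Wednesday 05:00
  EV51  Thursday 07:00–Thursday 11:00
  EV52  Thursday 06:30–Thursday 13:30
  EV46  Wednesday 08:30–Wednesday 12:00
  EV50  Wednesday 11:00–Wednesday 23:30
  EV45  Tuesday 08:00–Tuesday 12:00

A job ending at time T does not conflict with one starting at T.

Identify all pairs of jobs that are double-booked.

EV46 & EV50, EV47 & EV48, EV49 & EV50, EV49 & EV51, EV49 & EV52, EV51 & EV52

Sorted by start: EV45, EV47, EV48, EV46, EV50, EV49, EV52, EV51.
EV47 starts after EV45 ends; EV45 is clear from here.
EV48 starts before EV47 ends → EV47 and EV48 overlap.
EV46 starts after EV47 ends; EV47 is clear from here.
EV46 starts exactly when EV48 ends (back-to-back, no overlap); EV48 is clear from here.
EV50 starts before EV46 ends → EV46 and EV50 overlap.
EV49 starts after EV46 ends; EV46 is clear from here.
EV49 starts before EV50 ends → EV50 and EV49 overlap.
EV52 starts after EV50 ends; EV50 is clear from here.
EV52 starts before EV49 ends → EV49 and EV52 overlap.
EV51 starts before EV49 ends → EV49 and EV51 overlap.
EV51 starts before EV52 ends → EV52 and EV51 overlap.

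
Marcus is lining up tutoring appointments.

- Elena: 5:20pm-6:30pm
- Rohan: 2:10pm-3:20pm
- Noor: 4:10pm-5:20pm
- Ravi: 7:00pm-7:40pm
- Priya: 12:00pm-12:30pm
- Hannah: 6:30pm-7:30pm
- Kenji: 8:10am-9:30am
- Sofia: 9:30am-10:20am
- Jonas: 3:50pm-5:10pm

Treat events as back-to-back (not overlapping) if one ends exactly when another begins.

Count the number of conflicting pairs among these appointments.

Sorted by start: Kenji, Sofia, Priya, Rohan, Jonas, Noor, Elena, Hannah, Ravi.
Sofia starts exactly when Kenji ends (back-to-back, no overlap) — done with Kenji.
Priya starts after Sofia ends — done with Sofia.
Rohan starts after Priya ends — done with Priya.
Jonas starts after Rohan ends — done with Rohan.
Noor starts before Jonas ends → Jonas and Noor overlap.
Elena starts after Jonas ends — done with Jonas.
Elena starts exactly when Noor ends (back-to-back, no overlap) — done with Noor.
Hannah starts exactly when Elena ends (back-to-back, no overlap) — done with Elena.
Ravi starts before Hannah ends → Hannah and Ravi overlap.
Overlapping pairs: Hannah & Ravi, Jonas & Noor — 2 in total.

2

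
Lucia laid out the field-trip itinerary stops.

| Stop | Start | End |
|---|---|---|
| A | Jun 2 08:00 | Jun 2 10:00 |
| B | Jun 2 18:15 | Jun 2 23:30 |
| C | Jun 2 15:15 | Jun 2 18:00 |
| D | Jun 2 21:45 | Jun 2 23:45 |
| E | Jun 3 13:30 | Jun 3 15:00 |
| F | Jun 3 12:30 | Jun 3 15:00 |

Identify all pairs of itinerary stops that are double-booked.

B & D, E & F

Sorted by start: A, C, B, D, F, E.
C starts after A ends; A is clear from here.
B starts after C ends; C is clear from here.
D starts before B ends → B and D overlap.
F starts after B ends; B is clear from here.
F starts after D ends; D is clear from here.
E starts before F ends → F and E overlap.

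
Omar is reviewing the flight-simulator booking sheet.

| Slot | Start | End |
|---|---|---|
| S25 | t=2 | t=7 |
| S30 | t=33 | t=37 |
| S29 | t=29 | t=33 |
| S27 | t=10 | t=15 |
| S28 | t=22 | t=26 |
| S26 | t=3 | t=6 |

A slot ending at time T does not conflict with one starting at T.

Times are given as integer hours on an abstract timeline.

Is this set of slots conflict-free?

Two intervals overlap when each starts before the other ends.
Sorted by start: S25, S26, S27, S28, S29, S30.
S26 starts before S25 ends → S25 and S26 overlap.
That's a conflict, so the schedule is not conflict-free.

No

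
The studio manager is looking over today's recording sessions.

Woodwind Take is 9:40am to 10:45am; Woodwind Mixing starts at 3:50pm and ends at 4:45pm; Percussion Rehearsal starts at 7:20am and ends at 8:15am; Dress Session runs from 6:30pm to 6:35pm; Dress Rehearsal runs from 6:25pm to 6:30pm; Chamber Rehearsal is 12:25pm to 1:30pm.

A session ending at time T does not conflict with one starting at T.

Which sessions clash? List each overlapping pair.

Sorted by start: Percussion Rehearsal, Woodwind Take, Chamber Rehearsal, Woodwind Mixing, Dress Rehearsal, Dress Session.
Woodwind Take starts after Percussion Rehearsal ends; Percussion Rehearsal is clear from here.
Chamber Rehearsal starts after Woodwind Take ends; Woodwind Take is clear from here.
Woodwind Mixing starts after Chamber Rehearsal ends; Chamber Rehearsal is clear from here.
Dress Rehearsal starts after Woodwind Mixing ends; Woodwind Mixing is clear from here.
Dress Session starts exactly when Dress Rehearsal ends (back-to-back, no overlap).

no conflicts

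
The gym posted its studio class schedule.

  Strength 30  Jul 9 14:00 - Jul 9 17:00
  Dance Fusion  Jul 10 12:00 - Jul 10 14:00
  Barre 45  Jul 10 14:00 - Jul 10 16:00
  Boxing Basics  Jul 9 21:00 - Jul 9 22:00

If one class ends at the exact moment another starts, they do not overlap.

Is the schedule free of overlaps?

Sorted by start: Strength 30, Boxing Basics, Dance Fusion, Barre 45.
Boxing Basics starts after Strength 30 ends, so nothing later overlaps Strength 30 either.
Dance Fusion starts after Boxing Basics ends, so nothing later overlaps Boxing Basics either.
Barre 45 starts exactly when Dance Fusion ends (back-to-back, no overlap).
Every pair is clear; the schedule has no overlaps.

Yes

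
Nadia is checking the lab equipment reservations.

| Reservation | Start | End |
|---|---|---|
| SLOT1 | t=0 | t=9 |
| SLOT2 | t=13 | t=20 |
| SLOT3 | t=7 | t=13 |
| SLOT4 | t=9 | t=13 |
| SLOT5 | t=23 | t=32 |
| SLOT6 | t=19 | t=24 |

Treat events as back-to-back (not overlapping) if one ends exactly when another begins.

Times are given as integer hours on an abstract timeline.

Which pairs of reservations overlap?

SLOT1 & SLOT3, SLOT2 & SLOT6, SLOT3 & SLOT4, SLOT5 & SLOT6

Sorted by start: SLOT1, SLOT3, SLOT4, SLOT2, SLOT6, SLOT5.
SLOT3 starts before SLOT1 ends → SLOT1 and SLOT3 overlap.
SLOT4 starts exactly when SLOT1 ends (back-to-back, no overlap), so SLOT1 has no further overlaps.
SLOT4 starts before SLOT3 ends → SLOT3 and SLOT4 overlap.
SLOT2 starts exactly when SLOT3 ends (back-to-back, no overlap), so SLOT3 has no further overlaps.
SLOT2 starts exactly when SLOT4 ends (back-to-back, no overlap), so SLOT4 has no further overlaps.
SLOT6 starts before SLOT2 ends → SLOT2 and SLOT6 overlap.
SLOT5 starts after SLOT2 ends.
SLOT5 starts before SLOT6 ends → SLOT6 and SLOT5 overlap.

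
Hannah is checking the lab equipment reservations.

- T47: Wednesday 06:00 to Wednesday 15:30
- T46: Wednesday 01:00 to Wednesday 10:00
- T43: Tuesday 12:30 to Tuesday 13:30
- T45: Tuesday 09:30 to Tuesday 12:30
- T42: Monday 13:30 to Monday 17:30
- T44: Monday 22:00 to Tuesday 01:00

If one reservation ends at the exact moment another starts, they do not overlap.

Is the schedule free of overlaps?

Sorted by start: T42, T44, T45, T43, T46, T47.
T44 starts after T42 ends, so nothing later overlaps T42 either.
T45 starts after T44 ends, so nothing later overlaps T44 either.
T43 starts exactly when T45 ends (back-to-back, no overlap), so nothing later overlaps T45 either.
T46 starts after T43 ends, so nothing later overlaps T43 either.
T47 starts before T46 ends → T46 and T47 overlap.
That's a conflict, so the schedule is not conflict-free.

No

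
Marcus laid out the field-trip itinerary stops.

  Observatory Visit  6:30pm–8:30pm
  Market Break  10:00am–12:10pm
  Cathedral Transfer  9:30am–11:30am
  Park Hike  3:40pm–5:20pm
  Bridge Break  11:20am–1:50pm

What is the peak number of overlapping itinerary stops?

3

Sort all start/end points and keep a running count:
9:30am start Cathedral Transfer → 1
10:00am start Market Break → 2
11:20am start Bridge Break → 3
11:30am end Cathedral Transfer → 2
12:10pm end Market Break → 1
1:50pm end Bridge Break → 0
3:40pm start Park Hike → 1
5:20pm end Park Hike → 0
6:30pm start Observatory Visit → 1
8:30pm end Observatory Visit → 0
Peak is 3, at 11:20am (Bridge Break, Cathedral Transfer, Market Break).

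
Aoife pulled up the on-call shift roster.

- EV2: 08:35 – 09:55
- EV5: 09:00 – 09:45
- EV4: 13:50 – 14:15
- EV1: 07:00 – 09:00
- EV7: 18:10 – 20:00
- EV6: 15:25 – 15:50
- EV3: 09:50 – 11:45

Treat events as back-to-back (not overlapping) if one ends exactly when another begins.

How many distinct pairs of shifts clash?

3

Sorted by start: EV1, EV2, EV5, EV3, EV4, EV6, EV7.
EV2 starts before EV1 ends → EV1 and EV2 overlap.
EV5 starts exactly when EV1 ends (back-to-back, no overlap); EV1 is clear from here.
EV5 starts before EV2 ends → EV2 and EV5 overlap.
EV3 starts before EV2 ends → EV2 and EV3 overlap.
EV4 starts after EV2 ends; EV2 is clear from here.
EV3 starts after EV5 ends; EV5 is clear from here.
EV4 starts after EV3 ends; EV3 is clear from here.
EV6 starts after EV4 ends; EV4 is clear from here.
EV7 starts after EV6 ends.
Overlapping pairs: EV1 & EV2, EV2 & EV3, EV2 & EV5 — 3 in total.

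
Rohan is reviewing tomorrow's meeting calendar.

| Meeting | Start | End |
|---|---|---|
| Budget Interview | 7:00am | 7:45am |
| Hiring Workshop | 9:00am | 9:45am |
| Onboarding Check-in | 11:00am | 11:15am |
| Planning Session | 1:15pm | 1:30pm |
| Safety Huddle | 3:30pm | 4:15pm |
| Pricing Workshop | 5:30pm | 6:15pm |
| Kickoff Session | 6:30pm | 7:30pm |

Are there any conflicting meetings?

Sorted by start: Budget Interview, Hiring Workshop, Onboarding Check-in, Planning Session, Safety Huddle, Pricing Workshop, Kickoff Session.
Hiring Workshop starts after Budget Interview ends; Budget Interview is clear from here.
Onboarding Check-in starts after Hiring Workshop ends; Hiring Workshop is clear from here.
Planning Session starts after Onboarding Check-in ends; Onboarding Check-in is clear from here.
Safety Huddle starts after Planning Session ends; Planning Session is clear from here.
Pricing Workshop starts after Safety Huddle ends; Safety Huddle is clear from here.
Kickoff Session starts after Pricing Workshop ends.
Every pair is clear; the schedule has no overlaps.

No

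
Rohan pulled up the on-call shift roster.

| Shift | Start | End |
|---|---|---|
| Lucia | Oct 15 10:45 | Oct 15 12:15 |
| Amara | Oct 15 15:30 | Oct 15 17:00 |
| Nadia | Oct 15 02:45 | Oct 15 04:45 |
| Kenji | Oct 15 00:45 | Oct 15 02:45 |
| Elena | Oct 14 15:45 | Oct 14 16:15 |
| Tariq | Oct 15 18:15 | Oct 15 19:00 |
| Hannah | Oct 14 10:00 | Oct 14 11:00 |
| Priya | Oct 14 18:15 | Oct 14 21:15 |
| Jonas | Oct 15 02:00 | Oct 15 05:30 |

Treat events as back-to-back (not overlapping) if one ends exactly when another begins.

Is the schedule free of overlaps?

No

Two intervals overlap when each starts before the other ends.
Sorted by start: Hannah, Elena, Priya, Kenji, Jonas, Nadia, Lucia, Amara, Tariq.
Elena starts after Hannah ends, so Hannah has no further overlaps.
Priya starts after Elena ends, so Elena has no further overlaps.
Kenji starts after Priya ends, so Priya has no further overlaps.
Jonas starts before Kenji ends → Kenji and Jonas overlap.
That's a conflict, so the schedule is not conflict-free.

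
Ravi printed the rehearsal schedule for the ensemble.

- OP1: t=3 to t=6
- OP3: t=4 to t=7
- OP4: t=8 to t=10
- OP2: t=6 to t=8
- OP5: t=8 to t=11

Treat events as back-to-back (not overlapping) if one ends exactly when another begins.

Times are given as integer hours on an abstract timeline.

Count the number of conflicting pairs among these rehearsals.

Sorted by start: OP1, OP3, OP2, OP4, OP5.
OP3 starts before OP1 ends → OP1 and OP3 overlap.
OP2 starts exactly when OP1 ends (back-to-back, no overlap); OP1 is clear from here.
OP2 starts before OP3 ends → OP3 and OP2 overlap.
OP4 starts after OP3 ends; OP3 is clear from here.
OP4 starts exactly when OP2 ends (back-to-back, no overlap); OP2 is clear from here.
OP5 starts before OP4 ends → OP4 and OP5 overlap.
Overlapping pairs: OP1 & OP3, OP2 & OP3, OP4 & OP5 — 3 in total.

3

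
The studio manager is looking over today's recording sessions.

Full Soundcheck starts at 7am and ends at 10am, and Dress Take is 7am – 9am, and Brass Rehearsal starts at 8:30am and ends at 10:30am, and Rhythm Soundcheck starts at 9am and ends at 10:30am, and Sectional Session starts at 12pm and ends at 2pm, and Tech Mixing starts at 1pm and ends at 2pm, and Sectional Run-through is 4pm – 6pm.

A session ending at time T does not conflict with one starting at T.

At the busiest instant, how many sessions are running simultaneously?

3

Sweep the timeline, counting +1 at each start and −1 at each end (ends before starts at a tie):
7am start Dress Take → 1
7am start Full Soundcheck → 2
8:30am start Brass Rehearsal → 3
9am end Dress Take → 2
9am start Rhythm Soundcheck → 3
10am end Full Soundcheck → 2
10:30am end Brass Rehearsal → 1
10:30am end Rhythm Soundcheck → 0
12pm start Sectional Session → 1
1pm start Tech Mixing → 2
2pm end Sectional Session → 1
2pm end Tech Mixing → 0
4pm start Sectional Run-through → 1
6pm end Sectional Run-through → 0
Peak is 3, at 8:30am (Brass Rehearsal, Dress Take, Full Soundcheck).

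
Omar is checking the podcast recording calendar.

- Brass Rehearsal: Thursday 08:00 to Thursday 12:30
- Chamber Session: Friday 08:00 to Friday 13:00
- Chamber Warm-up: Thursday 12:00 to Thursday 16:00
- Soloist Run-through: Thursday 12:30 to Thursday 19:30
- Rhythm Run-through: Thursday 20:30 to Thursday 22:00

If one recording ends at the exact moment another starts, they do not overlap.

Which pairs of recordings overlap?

Brass Rehearsal & Chamber Warm-up, Chamber Warm-up & Soloist Run-through

Two intervals overlap when each starts before the other ends.
Sorted by start: Brass Rehearsal, Chamber Warm-up, Soloist Run-through, Rhythm Run-through, Chamber Session.
Chamber Warm-up starts before Brass Rehearsal ends → Brass Rehearsal and Chamber Warm-up overlap.
Soloist Run-through starts exactly when Brass Rehearsal ends (back-to-back, no overlap), so Brass Rehearsal has no further overlaps.
Soloist Run-through starts before Chamber Warm-up ends → Chamber Warm-up and Soloist Run-through overlap.
Rhythm Run-through starts after Chamber Warm-up ends, so Chamber Warm-up has no further overlaps.
Rhythm Run-through starts after Soloist Run-through ends, so Soloist Run-through has no further overlaps.
Chamber Session starts after Rhythm Run-through ends.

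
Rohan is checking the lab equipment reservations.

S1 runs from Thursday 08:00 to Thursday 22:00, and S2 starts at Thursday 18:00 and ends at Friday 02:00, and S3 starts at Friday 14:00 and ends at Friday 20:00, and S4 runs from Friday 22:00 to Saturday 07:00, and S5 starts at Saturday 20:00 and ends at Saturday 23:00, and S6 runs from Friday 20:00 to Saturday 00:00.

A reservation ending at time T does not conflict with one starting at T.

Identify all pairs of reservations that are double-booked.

S1 & S2, S4 & S6

Sorted by start: S1, S2, S3, S6, S4, S5.
S2 starts before S1 ends → S1 and S2 overlap.
S3 starts after S1 ends, so nothing later overlaps S1 either.
S3 starts after S2 ends, so nothing later overlaps S2 either.
S6 starts exactly when S3 ends (back-to-back, no overlap), so nothing later overlaps S3 either.
S4 starts before S6 ends → S6 and S4 overlap.
S5 starts after S6 ends.
S5 starts after S4 ends.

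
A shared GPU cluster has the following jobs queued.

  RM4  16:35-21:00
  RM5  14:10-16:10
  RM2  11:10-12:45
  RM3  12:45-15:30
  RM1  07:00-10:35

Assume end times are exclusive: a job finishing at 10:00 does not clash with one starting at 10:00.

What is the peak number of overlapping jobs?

Sweep the timeline, counting +1 at each start and −1 at each end (ends before starts at a tie):
07:00 start RM1 → 1
10:35 end RM1 → 0
11:10 start RM2 → 1
12:45 end RM2 → 0
12:45 start RM3 → 1
14:10 start RM5 → 2
15:30 end RM3 → 1
16:10 end RM5 → 0
16:35 start RM4 → 1
21:00 end RM4 → 0
Peak is 2, at 14:10 (RM3, RM5).

2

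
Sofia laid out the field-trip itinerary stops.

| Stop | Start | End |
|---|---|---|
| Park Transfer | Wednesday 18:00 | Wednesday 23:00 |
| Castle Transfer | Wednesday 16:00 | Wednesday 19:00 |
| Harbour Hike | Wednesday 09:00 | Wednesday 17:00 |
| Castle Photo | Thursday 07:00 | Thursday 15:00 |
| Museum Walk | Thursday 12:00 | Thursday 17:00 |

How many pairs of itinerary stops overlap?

3

Check each pair: they overlap iff neither finishes before the other starts.
Sorted by start: Harbour Hike, Castle Transfer, Park Transfer, Castle Photo, Museum Walk.
Castle Transfer starts before Harbour Hike ends → Harbour Hike and Castle Transfer overlap.
Park Transfer starts after Harbour Hike ends, so nothing later overlaps Harbour Hike either.
Park Transfer starts before Castle Transfer ends → Castle Transfer and Park Transfer overlap.
Castle Photo starts after Castle Transfer ends, so nothing later overlaps Castle Transfer either.
Castle Photo starts after Park Transfer ends, so nothing later overlaps Park Transfer either.
Museum Walk starts before Castle Photo ends → Castle Photo and Museum Walk overlap.
Overlapping pairs: Castle Photo & Museum Walk, Castle Transfer & Harbour Hike, Castle Transfer & Park Transfer — 3 in total.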